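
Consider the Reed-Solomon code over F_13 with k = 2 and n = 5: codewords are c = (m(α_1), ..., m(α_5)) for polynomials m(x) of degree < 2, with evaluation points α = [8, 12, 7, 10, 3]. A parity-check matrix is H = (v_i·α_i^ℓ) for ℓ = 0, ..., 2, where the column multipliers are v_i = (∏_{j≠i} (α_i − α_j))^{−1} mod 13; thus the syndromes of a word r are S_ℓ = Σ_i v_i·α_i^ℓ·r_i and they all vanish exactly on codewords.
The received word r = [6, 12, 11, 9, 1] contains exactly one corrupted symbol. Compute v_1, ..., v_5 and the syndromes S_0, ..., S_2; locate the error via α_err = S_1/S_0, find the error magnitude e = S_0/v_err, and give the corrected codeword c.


S = (4, 12, 10), error at position 5, error magnitude e = 9, c = [6, 12, 11, 9, 5].

Step 1: column multipliers v_i = (∏_{j≠i}(α_i − α_j))^{−1} mod 13.
  i = 1 (α = 8): (8−12)(8−7)(8−10)(8−3) = (−4)·1·(−2)·5 = 40 ≡ 1, so v_1 = 1^{−1} = 1 (mod 13).
  i = 2 (α = 12): (12−8)(12−7)(12−10)(12−3) = 4·5·2·9 = 360 ≡ 9, so v_2 = 9^{−1} = 3 (mod 13).
  i = 3 (α = 7): (7−8)(7−12)(7−10)(7−3) = (−1)·(−5)·(−3)·4 = −60 ≡ 5, so v_3 = 5^{−1} = 8 (mod 13).
  i = 4 (α = 10): (10−8)(10−12)(10−7)(10−3) = 2·(−2)·3·7 = −84 ≡ 7, so v_4 = 7^{−1} = 2 (mod 13).
  i = 5 (α = 3): (3−8)(3−12)(3−7)(3−10) = (−5)·(−9)·(−4)·(−7) = 1260 ≡ 12, so v_5 = 12^{−1} = 12 (mod 13).
  v = [1, 3, 8, 2, 12].
Step 2: syndromes of r = [6, 12, 11, 9, 1] (all sums mod 13).
  S_0 = Σ v_i r_i = 1·6 + 3·12 + 8·11 + 2·9 + 12·1 = 160 ≡ 4.
  S_1 = Σ v_i α_i r_i = 1·8·6 + 3·12·12 + 8·7·11 + 2·10·9 + 12·3·1 = 1312 ≡ 12.
  α_i^2 mod 13 = [12, 1, 10, 9, 9].
  S_2 = Σ v_i α_i^2 r_i = 1·12·6 + 3·1·12 + 8·10·11 + 2·9·9 + 12·9·1 = 1258 ≡ 10.
  S = (4, 12, 10) ≠ 0, so r is not a codeword (an error is present).
Step 3: locate the error. For a single error e at position i, S_ℓ = v_i·e·α_i^ℓ, so α_err = S_1/S_0.
  S_0^{−1} = 4^{−1} = 10 (mod 13), so α_err = 12·10 = 120 ≡ 3 = α_5. Error position i = 5.
  Consistency check: S_2/S_1 = 10·12 = 120 ≡ 3 = α_err ✓ (single-error assumption holds).
Step 4: error magnitude e = S_0/v_5 = S_0·∏_{j≠5}(α_5 − α_j) = 4·12 = 48 ≡ 9 (mod 13).
Step 5: correct position 5: c_5 = r_5 − e = 1 − 9 ≡ 5 (mod 13). Hence c = [6, 12, 11, 9, 5].
  Check: interpolating c through the α_i gives m(x) = 7 + 8·x (degree < 2) with m(α_i) = c_i for every i, so c is indeed a codeword.


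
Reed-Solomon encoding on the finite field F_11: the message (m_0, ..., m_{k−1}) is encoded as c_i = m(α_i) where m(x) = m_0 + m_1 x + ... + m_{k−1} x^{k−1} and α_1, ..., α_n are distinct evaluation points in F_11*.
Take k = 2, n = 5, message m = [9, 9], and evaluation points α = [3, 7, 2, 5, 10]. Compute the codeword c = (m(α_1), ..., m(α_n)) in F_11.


c = [3, 6, 5, 10, 0]

Message polynomial: m(x) = 9 + 9·x (mod 11).
For each evaluation point α_i, compute m(α_i) mod 11:
  α_1 = 3: Horner steps 9 → 3, so m(3) = 3.
  α_2 = 7: Horner steps 9 → 6, so m(7) = 6.
  α_3 = 2: Horner steps 9 → 5, so m(2) = 5.
  α_4 = 5: Horner steps 9 → 10, so m(5) = 10.
  α_5 = 10: Horner steps 9 → 0, so m(10) = 0.
Codeword c = [3, 6, 5, 10, 0] ∈ F_11^5.


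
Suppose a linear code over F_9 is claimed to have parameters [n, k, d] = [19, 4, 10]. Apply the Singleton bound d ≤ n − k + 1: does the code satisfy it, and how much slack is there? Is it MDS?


Singleton RHS = n − k + 1 = 16, slack = 6, bound satisfied, not MDS.

Singleton bound: d ≤ n − k + 1.
Here n = 19, k = 4, so n − k + 1 = 16.
Given d = 10, check d ≤ 16: YES.
Slack = (n − k + 1) − d = 6.
The code is NOT MDS (slack = 6 > 0).
Description: the claimed parameters are [19, 4, 10]_9; such a code would be non-MDS.


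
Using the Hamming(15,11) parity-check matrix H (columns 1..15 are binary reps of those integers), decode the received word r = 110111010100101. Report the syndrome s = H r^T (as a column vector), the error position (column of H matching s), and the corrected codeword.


s = (0, 1, 0, 0)^T, error position = 4, corrected codeword c = 110011010100101

Compute s = H r^T mod 2 one row at a time:
  s_1 = 1 + 0 + 1 + 0 + 0 + 1 + 0 + 1 = 4 ≡ 0 (mod 2).
  s_2 = 1 + 1 + 1 + 0 + 0 + 1 + 0 + 1 = 5 ≡ 1 (mod 2).
  s_3 = 1 + 0 + 1 + 0 + 1 + 0 + 0 + 1 = 4 ≡ 0 (mod 2).
  s_4 = 1 + 0 + 1 + 0 + 0 + 0 + 1 + 1 = 4 ≡ 0 (mod 2).
s = (0, 1, 0, 0)^T — this equals column 4 of H (binary 0100), so error is at position 4.
Correct: flip bit 4 of r = 110111010100101 to get c = 110011010100101.


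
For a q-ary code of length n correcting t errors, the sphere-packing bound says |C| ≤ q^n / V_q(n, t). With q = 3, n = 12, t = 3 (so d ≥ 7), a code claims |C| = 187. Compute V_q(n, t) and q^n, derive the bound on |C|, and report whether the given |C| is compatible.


V_q(n, t) = 2049, q^n = 531441, Hamming bound = 259, |C| = 187 ≤ bound (satisfied).

Step 1: Compute V_q(n, t) = Σ_{j=0}^3 C(n, j) (q−1)^j.
  j = 0: C(12,0)·(2)^0 = 1·1 = 1.
  j = 1: C(12,1)·(2)^1 = 12·2 = 24.
  j = 2: C(12,2)·(2)^2 = 66·4 = 264.
  j = 3: C(12,3)·(2)^3 = 220·8 = 1760.
  V_q(n, t) = 1 + 24 + 264 + 1760 = 2049.
Step 2: q^n = 3^12 = 531441.
Step 3: Hamming bound ⌊q^n / V_q(n,t)⌋ = ⌊531441/2049⌋ = 259.
Step 4: Compare |C| = 187 to 259: satisfied.
The claimed |C| lies below the Hamming bound.


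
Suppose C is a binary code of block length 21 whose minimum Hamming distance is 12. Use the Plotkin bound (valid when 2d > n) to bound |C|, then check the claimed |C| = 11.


Plotkin bound M ≤ 8; given |C| = 11 > bound (violated).

Check applicability: 2d = 24, n = 21.
2d − n = 3 > 0, so Plotkin applies.
Compute d/(2d−n) = 12/3 ≈ 4.0000.
⌊d/(2d−n)⌋ = 4.
Plotkin bound: M ≤ 2·4 = 8.
Given |C| = 11, check: VIOLATED.
This |C| is above the Plotkin bound, so no binary code with n = 21, d = 12 and 11 codewords exists.


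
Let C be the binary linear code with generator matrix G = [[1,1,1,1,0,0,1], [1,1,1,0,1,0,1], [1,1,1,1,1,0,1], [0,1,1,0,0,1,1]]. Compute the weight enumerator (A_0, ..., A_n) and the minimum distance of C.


Weight distribution: A_0 = 1, A_1 = 2, A_2 = 2, A_3 = 2, A_4 = 3, A_5 = 4, A_6 = 2. Minimum distance d = 1.

Enumerate all 2^4 = 16 messages m ∈ F_2^4.
For each, compute codeword c = mG in F_2^7, then tally its weight.
  m = 0000 → c = 0000000, weight = 0.
  m = 1000 → c = 1111001, weight = 5.
  m = 0100 → c = 1110101, weight = 5.
  m = 1100 → c = 0001100, weight = 2.
  m = 0010 → c = 1111101, weight = 6.
  m = 1010 → c = 0000100, weight = 1.
  m = 0110 → c = 0001000, weight = 1.
  m = 1110 → c = 1110001, weight = 4.
  m = 0001 → c = 0110011, weight = 4.
  m = 1001 → c = 1001010, weight = 3.
  m = 0101 → c = 1000110, weight = 3.
  m = 1101 → c = 0111111, weight = 6.
  m = 0011 → c = 1001110, weight = 4.
  m = 1011 → c = 0110111, weight = 5.
  m = 0111 → c = 0111011, weight = 5.
  m = 1111 → c = 1000010, weight = 2.
Tally weights:
  weight 0: 1 codewords.
  weight 1: 2 codewords.
  weight 2: 2 codewords.
  weight 3: 2 codewords.
  weight 4: 3 codewords.
  weight 5: 4 codewords.
  weight 6: 2 codewords.
Minimum distance d = smallest w > 0 with A_w > 0 = 1.
Sanity: Σ A_w = 16 = 2^4 = 16 ✓.


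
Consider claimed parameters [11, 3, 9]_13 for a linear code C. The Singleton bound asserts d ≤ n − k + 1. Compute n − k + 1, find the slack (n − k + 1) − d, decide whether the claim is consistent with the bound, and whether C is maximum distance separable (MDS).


Singleton RHS = n − k + 1 = 9, slack = 0, bound satisfied, MDS.

Singleton bound: d ≤ n − k + 1.
Here n = 11, k = 3, so n − k + 1 = 9.
Given d = 9, check d ≤ 9: YES.
Slack = (n − k + 1) − d = 0.
The code is MDS (slack = 0).
Description: the claimed parameters are [11, 3, 9]_13; such a code would be MDS (meets Singleton bound).


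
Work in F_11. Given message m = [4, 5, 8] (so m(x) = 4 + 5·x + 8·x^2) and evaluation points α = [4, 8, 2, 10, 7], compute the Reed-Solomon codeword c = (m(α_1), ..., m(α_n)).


c = [9, 6, 2, 7, 2]

Message polynomial: m(x) = 4 + 5·x + 8·x^2 (mod 11).
For each evaluation point α_i, compute m(α_i) mod 11:
  α_1 = 4: Horner steps 8 → 4 → 9, so m(4) = 9.
  α_2 = 8: Horner steps 8 → 3 → 6, so m(8) = 6.
  α_3 = 2: Horner steps 8 → 10 → 2, so m(2) = 2.
  α_4 = 10: Horner steps 8 → 8 → 7, so m(10) = 7.
  α_5 = 7: Horner steps 8 → 6 → 2, so m(7) = 2.
Codeword c = [9, 6, 2, 7, 2] ∈ F_11^5.


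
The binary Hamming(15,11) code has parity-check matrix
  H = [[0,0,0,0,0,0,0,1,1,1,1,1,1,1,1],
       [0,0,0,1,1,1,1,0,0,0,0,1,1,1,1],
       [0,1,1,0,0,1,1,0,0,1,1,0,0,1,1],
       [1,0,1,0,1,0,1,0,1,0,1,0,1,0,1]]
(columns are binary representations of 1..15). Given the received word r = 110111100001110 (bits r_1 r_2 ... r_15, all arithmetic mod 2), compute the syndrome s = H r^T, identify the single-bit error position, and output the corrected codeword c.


s = (1, 1, 0, 0)^T, error position = 12, corrected codeword c = 110111100000110

Compute s = H r^T mod 2 one row at a time:
  s_1 = 0 + 0 + 0 + 0 + 1 + 1 + 1 + 0 = 3 ≡ 1 (mod 2).
  s_2 = 1 + 1 + 1 + 1 + 1 + 1 + 1 + 0 = 7 ≡ 1 (mod 2).
  s_3 = 1 + 0 + 1 + 1 + 0 + 0 + 1 + 0 = 4 ≡ 0 (mod 2).
  s_4 = 1 + 0 + 1 + 1 + 0 + 0 + 1 + 0 = 4 ≡ 0 (mod 2).
s = (1, 1, 0, 0)^T — this equals column 12 of H (binary 1100), so error is at position 12.
Correct: flip bit 12 of r = 110111100001110 to get c = 110111100000110.


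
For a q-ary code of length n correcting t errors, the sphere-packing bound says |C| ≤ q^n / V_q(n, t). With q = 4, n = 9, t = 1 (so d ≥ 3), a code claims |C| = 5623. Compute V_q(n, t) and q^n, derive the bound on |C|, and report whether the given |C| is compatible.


V_q(n, t) = 28, q^n = 262144, Hamming bound = 9362, |C| = 5623 ≤ bound (satisfied).

Step 1: Compute V_q(n, t) = Σ_{j=0}^1 C(n, j) (q−1)^j.
  j = 0: C(9,0)·(3)^0 = 1·1 = 1.
  j = 1: C(9,1)·(3)^1 = 9·3 = 27.
  V_q(n, t) = 1 + 27 = 28.
Step 2: q^n = 4^9 = 262144.
Step 3: Hamming bound ⌊q^n / V_q(n,t)⌋ = ⌊262144/28⌋ = 9362.
Step 4: Compare |C| = 5623 to 9362: satisfied.
The claimed |C| lies below the Hamming bound.


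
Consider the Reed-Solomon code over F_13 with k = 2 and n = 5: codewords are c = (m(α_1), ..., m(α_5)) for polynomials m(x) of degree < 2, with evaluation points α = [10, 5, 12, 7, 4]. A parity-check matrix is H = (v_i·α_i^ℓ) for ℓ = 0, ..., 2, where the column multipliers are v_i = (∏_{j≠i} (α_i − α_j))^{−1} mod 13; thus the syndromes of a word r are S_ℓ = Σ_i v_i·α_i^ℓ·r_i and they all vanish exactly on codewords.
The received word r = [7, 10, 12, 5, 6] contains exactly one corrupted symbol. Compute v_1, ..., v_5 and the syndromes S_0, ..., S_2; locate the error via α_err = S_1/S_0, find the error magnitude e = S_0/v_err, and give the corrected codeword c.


S = (8, 2, 7), error at position 1, error magnitude e = 3, c = [4, 10, 12, 5, 6].

Step 1: column multipliers v_i = (∏_{j≠i}(α_i − α_j))^{−1} mod 13.
  i = 1 (α = 10): (10−5)(10−12)(10−7)(10−4) = 5·(−2)·3·6 = −180 ≡ 2, so v_1 = 2^{−1} = 7 (mod 13).
  i = 2 (α = 5): (5−10)(5−12)(5−7)(5−4) = (−5)·(−7)·(−2)·1 = −70 ≡ 8, so v_2 = 8^{−1} = 5 (mod 13).
  i = 3 (α = 12): (12−10)(12−5)(12−7)(12−4) = 2·7·5·8 = 560 ≡ 1, so v_3 = 1^{−1} = 1 (mod 13).
  i = 4 (α = 7): (7−10)(7−5)(7−12)(7−4) = (−3)·2·(−5)·3 = 90 ≡ 12, so v_4 = 12^{−1} = 12 (mod 13).
  i = 5 (α = 4): (4−10)(4−5)(4−12)(4−7) = (−6)·(−1)·(−8)·(−3) = 144 ≡ 1, so v_5 = 1^{−1} = 1 (mod 13).
  v = [7, 5, 1, 12, 1].
Step 2: syndromes of r = [7, 10, 12, 5, 6] (all sums mod 13).
  S_0 = Σ v_i r_i = 7·7 + 5·10 + 1·12 + 12·5 + 1·6 = 177 ≡ 8.
  S_1 = Σ v_i α_i r_i = 7·10·7 + 5·5·10 + 1·12·12 + 12·7·5 + 1·4·6 = 1328 ≡ 2.
  α_i^2 mod 13 = [9, 12, 1, 10, 3].
  S_2 = Σ v_i α_i^2 r_i = 7·9·7 + 5·12·10 + 1·1·12 + 12·10·5 + 1·3·6 = 1671 ≡ 7.
  S = (8, 2, 7) ≠ 0, so r is not a codeword (an error is present).
Step 3: locate the error. For a single error e at position i, S_ℓ = v_i·e·α_i^ℓ, so α_err = S_1/S_0.
  S_0^{−1} = 8^{−1} = 5 (mod 13), so α_err = 2·5 = 10 ≡ 10 = α_1. Error position i = 1.
  Consistency check: S_2/S_1 = 7·7 = 49 ≡ 10 = α_err ✓ (single-error assumption holds).
Step 4: error magnitude e = S_0/v_1 = S_0·∏_{j≠1}(α_1 − α_j) = 8·2 = 16 ≡ 3 (mod 13).
Step 5: correct position 1: c_1 = r_1 − e = 7 − 3 ≡ 4 (mod 13). Hence c = [4, 10, 12, 5, 6].
  Check: interpolating c through the α_i gives m(x) = 3 + 4·x (degree < 2) with m(α_i) = c_i for every i, so c is indeed a codeword.


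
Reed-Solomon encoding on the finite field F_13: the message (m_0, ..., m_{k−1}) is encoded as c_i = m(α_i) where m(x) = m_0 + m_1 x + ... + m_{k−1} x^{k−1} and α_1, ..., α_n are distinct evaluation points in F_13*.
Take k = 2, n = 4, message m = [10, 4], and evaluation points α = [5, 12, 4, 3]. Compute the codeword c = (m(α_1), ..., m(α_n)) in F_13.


c = [4, 6, 0, 9]

Message polynomial: m(x) = 10 + 4·x (mod 13).
For each evaluation point α_i, compute m(α_i) mod 13:
  α_1 = 5: Horner steps 4 → 4, so m(5) = 4.
  α_2 = 12: Horner steps 4 → 6, so m(12) = 6.
  α_3 = 4: Horner steps 4 → 0, so m(4) = 0.
  α_4 = 3: Horner steps 4 → 9, so m(3) = 9.
Codeword c = [4, 6, 0, 9] ∈ F_13^4.


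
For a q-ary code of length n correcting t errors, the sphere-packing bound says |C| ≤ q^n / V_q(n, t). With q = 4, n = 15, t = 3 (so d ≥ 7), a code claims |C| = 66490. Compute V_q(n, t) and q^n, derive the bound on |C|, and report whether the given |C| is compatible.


V_q(n, t) = 13276, q^n = 1073741824, Hamming bound = 80878, |C| = 66490 ≤ bound (satisfied).

Step 1: Compute V_q(n, t) = Σ_{j=0}^3 C(n, j) (q−1)^j.
  j = 0: C(15,0)·(3)^0 = 1·1 = 1.
  j = 1: C(15,1)·(3)^1 = 15·3 = 45.
  j = 2: C(15,2)·(3)^2 = 105·9 = 945.
  j = 3: C(15,3)·(3)^3 = 455·27 = 12285.
  V_q(n, t) = 1 + 45 + 945 + 12285 = 13276.
Step 2: q^n = 4^15 = 1073741824.
Step 3: Hamming bound ⌊q^n / V_q(n,t)⌋ = ⌊1073741824/13276⌋ = 80878.
Step 4: Compare |C| = 66490 to 80878: satisfied.
The claimed |C| lies below the Hamming bound.


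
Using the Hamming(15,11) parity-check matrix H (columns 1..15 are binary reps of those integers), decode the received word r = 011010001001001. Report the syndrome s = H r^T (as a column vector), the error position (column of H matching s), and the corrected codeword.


s = (1, 1, 1, 0)^T, error position = 14, corrected codeword c = 011010001001011

Compute s = H r^T mod 2 one row at a time:
  s_1 = 0 + 1 + 0 + 0 + 1 + 0 + 0 + 1 = 3 ≡ 1 (mod 2).
  s_2 = 0 + 1 + 0 + 0 + 1 + 0 + 0 + 1 = 3 ≡ 1 (mod 2).
  s_3 = 1 + 1 + 0 + 0 + 0 + 0 + 0 + 1 = 3 ≡ 1 (mod 2).
  s_4 = 0 + 1 + 1 + 0 + 1 + 0 + 0 + 1 = 4 ≡ 0 (mod 2).
s = (1, 1, 1, 0)^T — this equals column 14 of H (binary 1110), so error is at position 14.
Correct: flip bit 14 of r = 011010001001001 to get c = 011010001001011.


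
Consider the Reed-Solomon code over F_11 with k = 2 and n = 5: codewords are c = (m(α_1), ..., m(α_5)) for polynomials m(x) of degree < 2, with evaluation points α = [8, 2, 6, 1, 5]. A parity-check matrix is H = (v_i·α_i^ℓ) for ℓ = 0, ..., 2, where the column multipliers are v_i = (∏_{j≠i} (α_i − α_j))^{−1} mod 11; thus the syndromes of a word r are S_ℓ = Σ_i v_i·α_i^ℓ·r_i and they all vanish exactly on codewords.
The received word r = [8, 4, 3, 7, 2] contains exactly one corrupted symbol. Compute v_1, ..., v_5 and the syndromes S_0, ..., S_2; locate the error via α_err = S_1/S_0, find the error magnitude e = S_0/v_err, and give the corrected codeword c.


S = (6, 8, 7), error at position 5, error magnitude e = 7, c = [8, 4, 3, 7, 6].

Step 1: column multipliers v_i = (∏_{j≠i}(α_i − α_j))^{−1} mod 11.
  i = 1 (α = 8): (8−2)(8−6)(8−1)(8−5) = 6·2·7·3 = 252 ≡ 10, so v_1 = 10^{−1} = 10 (mod 11).
  i = 2 (α = 2): (2−8)(2−6)(2−1)(2−5) = (−6)·(−4)·1·(−3) = −72 ≡ 5, so v_2 = 5^{−1} = 9 (mod 11).
  i = 3 (α = 6): (6−8)(6−2)(6−1)(6−5) = (−2)·4·5·1 = −40 ≡ 4, so v_3 = 4^{−1} = 3 (mod 11).
  i = 4 (α = 1): (1−8)(1−2)(1−6)(1−5) = (−7)·(−1)·(−5)·(−4) = 140 ≡ 8, so v_4 = 8^{−1} = 7 (mod 11).
  i = 5 (α = 5): (5−8)(5−2)(5−6)(5−1) = (−3)·3·(−1)·4 = 36 ≡ 3, so v_5 = 3^{−1} = 4 (mod 11).
  v = [10, 9, 3, 7, 4].
Step 2: syndromes of r = [8, 4, 3, 7, 2] (all sums mod 11).
  S_0 = Σ v_i r_i = 10·8 + 9·4 + 3·3 + 7·7 + 4·2 = 182 ≡ 6.
  S_1 = Σ v_i α_i r_i = 10·8·8 + 9·2·4 + 3·6·3 + 7·1·7 + 4·5·2 = 855 ≡ 8.
  α_i^2 mod 11 = [9, 4, 3, 1, 3].
  S_2 = Σ v_i α_i^2 r_i = 10·9·8 + 9·4·4 + 3·3·3 + 7·1·7 + 4·3·2 = 964 ≡ 7.
  S = (6, 8, 7) ≠ 0, so r is not a codeword (an error is present).
Step 3: locate the error. For a single error e at position i, S_ℓ = v_i·e·α_i^ℓ, so α_err = S_1/S_0.
  S_0^{−1} = 6^{−1} = 2 (mod 11), so α_err = 8·2 = 16 ≡ 5 = α_5. Error position i = 5.
  Consistency check: S_2/S_1 = 7·7 = 49 ≡ 5 = α_err ✓ (single-error assumption holds).
Step 4: error magnitude e = S_0/v_5 = S_0·∏_{j≠5}(α_5 − α_j) = 6·3 = 18 ≡ 7 (mod 11).
Step 5: correct position 5: c_5 = r_5 − e = 2 − 7 ≡ 6 (mod 11). Hence c = [8, 4, 3, 7, 6].
  Check: interpolating c through the α_i gives m(x) = 10 + 8·x (degree < 2) with m(α_i) = c_i for every i, so c is indeed a codeword.


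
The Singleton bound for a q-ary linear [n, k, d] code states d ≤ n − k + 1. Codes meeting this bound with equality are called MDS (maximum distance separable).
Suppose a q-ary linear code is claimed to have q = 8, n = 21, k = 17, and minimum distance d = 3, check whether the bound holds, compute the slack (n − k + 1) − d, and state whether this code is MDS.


Singleton RHS = n − k + 1 = 5, slack = 2, bound satisfied, not MDS.

Singleton bound: d ≤ n − k + 1.
Here n = 21, k = 17, so n − k + 1 = 5.
Given d = 3, check d ≤ 5: YES.
Slack = (n − k + 1) − d = 2.
The code is NOT MDS (slack = 2 > 0).
Description: the claimed parameters are [21, 17, 3]_8; such a code would be non-MDS.


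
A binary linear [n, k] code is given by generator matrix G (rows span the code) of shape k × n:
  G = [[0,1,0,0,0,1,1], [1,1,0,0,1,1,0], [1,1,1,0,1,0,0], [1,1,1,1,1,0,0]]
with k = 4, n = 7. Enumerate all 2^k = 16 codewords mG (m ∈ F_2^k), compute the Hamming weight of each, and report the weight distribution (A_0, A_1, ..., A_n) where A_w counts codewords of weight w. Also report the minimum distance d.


Weight distribution: A_0 = 1, A_1 = 1, A_2 = 1, A_3 = 4, A_4 = 5, A_5 = 3, A_6 = 1. Minimum distance d = 1.

Enumerate all 2^4 = 16 messages m ∈ F_2^4.
For each, compute codeword c = mG in F_2^7, then tally its weight.
  m = 0000 → c = 0000000, weight = 0.
  m = 1000 → c = 0100011, weight = 3.
  m = 0100 → c = 1100110, weight = 4.
  m = 1100 → c = 1000101, weight = 3.
  m = 0010 → c = 1110100, weight = 4.
  m = 1010 → c = 1010111, weight = 5.
  m = 0110 → c = 0010010, weight = 2.
  m = 1110 → c = 0110001, weight = 3.
  m = 0001 → c = 1111100, weight = 5.
  m = 1001 → c = 1011111, weight = 6.
  m = 0101 → c = 0011010, weight = 3.
  m = 1101 → c = 0111001, weight = 4.
  m = 0011 → c = 0001000, weight = 1.
  m = 1011 → c = 0101011, weight = 4.
  m = 0111 → c = 1101110, weight = 5.
  m = 1111 → c = 1001101, weight = 4.
Tally weights:
  weight 0: 1 codewords.
  weight 1: 1 codewords.
  weight 2: 1 codewords.
  weight 3: 4 codewords.
  weight 4: 5 codewords.
  weight 5: 3 codewords.
  weight 6: 1 codewords.
Minimum distance d = smallest w > 0 with A_w > 0 = 1.
Sanity: Σ A_w = 16 = 2^4 = 16 ✓.


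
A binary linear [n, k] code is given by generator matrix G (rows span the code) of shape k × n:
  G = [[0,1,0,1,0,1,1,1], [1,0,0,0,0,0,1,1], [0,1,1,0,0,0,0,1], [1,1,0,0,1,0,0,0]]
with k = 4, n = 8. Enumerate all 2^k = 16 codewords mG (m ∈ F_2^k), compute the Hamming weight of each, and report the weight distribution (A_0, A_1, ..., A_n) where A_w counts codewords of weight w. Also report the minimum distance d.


Weight distribution: A_0 = 1, A_3 = 5, A_4 = 5, A_5 = 2, A_6 = 2, A_7 = 1. Minimum distance d = 3.

Enumerate all 2^4 = 16 messages m ∈ F_2^4.
For each, compute codeword c = mG in F_2^8, then tally its weight.
  m = 0000 → c = 00000000, weight = 0.
  m = 1000 → c = 01010111, weight = 5.
  m = 0100 → c = 10000011, weight = 3.
  m = 1100 → c = 11010100, weight = 4.
  m = 0010 → c = 01100001, weight = 3.
  m = 1010 → c = 00110110, weight = 4.
  m = 0110 → c = 11100010, weight = 4.
  m = 1110 → c = 10110101, weight = 5.
  m = 0001 → c = 11001000, weight = 3.
  m = 1001 → c = 10011111, weight = 6.
  m = 0101 → c = 01001011, weight = 4.
  m = 1101 → c = 00011100, weight = 3.
  m = 0011 → c = 10101001, weight = 4.
  m = 1011 → c = 11111110, weight = 7.
  m = 0111 → c = 00101010, weight = 3.
  m = 1111 → c = 01111101, weight = 6.
Tally weights:
  weight 0: 1 codewords.
  weight 3: 5 codewords.
  weight 4: 5 codewords.
  weight 5: 2 codewords.
  weight 6: 2 codewords.
  weight 7: 1 codewords.
Minimum distance d = smallest w > 0 with A_w > 0 = 3.
Sanity: Σ A_w = 16 = 2^4 = 16 ✓.


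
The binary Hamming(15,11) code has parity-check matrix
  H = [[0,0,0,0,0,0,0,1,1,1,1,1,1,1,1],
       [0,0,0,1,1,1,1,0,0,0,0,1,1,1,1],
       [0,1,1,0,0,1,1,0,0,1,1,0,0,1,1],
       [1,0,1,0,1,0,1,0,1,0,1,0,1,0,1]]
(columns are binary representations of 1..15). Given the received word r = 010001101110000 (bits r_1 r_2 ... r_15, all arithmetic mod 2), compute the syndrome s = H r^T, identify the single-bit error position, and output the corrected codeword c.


s = (1, 0, 1, 1)^T, error position = 11, corrected codeword c = 010001101100000

Compute s = H r^T mod 2 one row at a time:
  s_1 = 0 + 1 + 1 + 1 + 0 + 0 + 0 + 0 = 3 ≡ 1 (mod 2).
  s_2 = 0 + 0 + 1 + 1 + 0 + 0 + 0 + 0 = 2 ≡ 0 (mod 2).
  s_3 = 1 + 0 + 1 + 1 + 1 + 1 + 0 + 0 = 5 ≡ 1 (mod 2).
  s_4 = 0 + 0 + 0 + 1 + 1 + 1 + 0 + 0 = 3 ≡ 1 (mod 2).
s = (1, 0, 1, 1)^T — this equals column 11 of H (binary 1011), so error is at position 11.
Correct: flip bit 11 of r = 010001101110000 to get c = 010001101100000.


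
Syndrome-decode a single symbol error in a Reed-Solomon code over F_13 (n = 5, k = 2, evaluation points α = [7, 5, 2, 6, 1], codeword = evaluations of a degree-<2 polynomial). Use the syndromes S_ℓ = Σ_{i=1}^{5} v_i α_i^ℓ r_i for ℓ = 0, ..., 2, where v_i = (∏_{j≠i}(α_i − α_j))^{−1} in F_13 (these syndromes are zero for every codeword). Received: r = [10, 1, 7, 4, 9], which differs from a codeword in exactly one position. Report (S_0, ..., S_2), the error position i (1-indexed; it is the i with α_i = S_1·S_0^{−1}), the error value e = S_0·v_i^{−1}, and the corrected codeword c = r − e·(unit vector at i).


S = (3, 5, 4), error at position 4, error magnitude e = 5, c = [10, 1, 7, 12, 9].

Step 1: column multipliers v_i = (∏_{j≠i}(α_i − α_j))^{−1} mod 13.
  i = 1 (α = 7): (7−5)(7−2)(7−6)(7−1) = 2·5·1·6 = 60 ≡ 8, so v_1 = 8^{−1} = 5 (mod 13).
  i = 2 (α = 5): (5−7)(5−2)(5−6)(5−1) = (−2)·3·(−1)·4 = 24 ≡ 11, so v_2 = 11^{−1} = 6 (mod 13).
  i = 3 (α = 2): (2−7)(2−5)(2−6)(2−1) = (−5)·(−3)·(−4)·1 = −60 ≡ 5, so v_3 = 5^{−1} = 8 (mod 13).
  i = 4 (α = 6): (6−7)(6−5)(6−2)(6−1) = (−1)·1·4·5 = −20 ≡ 6, so v_4 = 6^{−1} = 11 (mod 13).
  i = 5 (α = 1): (1−7)(1−5)(1−2)(1−6) = (−6)·(−4)·(−1)·(−5) = 120 ≡ 3, so v_5 = 3^{−1} = 9 (mod 13).
  v = [5, 6, 8, 11, 9].
Step 2: syndromes of r = [10, 1, 7, 4, 9] (all sums mod 13).
  S_0 = Σ v_i r_i = 5·10 + 6·1 + 8·7 + 11·4 + 9·9 = 237 ≡ 3.
  S_1 = Σ v_i α_i r_i = 5·7·10 + 6·5·1 + 8·2·7 + 11·6·4 + 9·1·9 = 837 ≡ 5.
  α_i^2 mod 13 = [10, 12, 4, 10, 1].
  S_2 = Σ v_i α_i^2 r_i = 5·10·10 + 6·12·1 + 8·4·7 + 11·10·4 + 9·1·9 = 1317 ≡ 4.
  S = (3, 5, 4) ≠ 0, so r is not a codeword (an error is present).
Step 3: locate the error. For a single error e at position i, S_ℓ = v_i·e·α_i^ℓ, so α_err = S_1/S_0.
  S_0^{−1} = 3^{−1} = 9 (mod 13), so α_err = 5·9 = 45 ≡ 6 = α_4. Error position i = 4.
  Consistency check: S_2/S_1 = 4·8 = 32 ≡ 6 = α_err ✓ (single-error assumption holds).
Step 4: error magnitude e = S_0/v_4 = S_0·∏_{j≠4}(α_4 − α_j) = 3·6 = 18 ≡ 5 (mod 13).
Step 5: correct position 4: c_4 = r_4 − e = 4 − 5 ≡ 12 (mod 13). Hence c = [10, 1, 7, 12, 9].
  Check: interpolating c through the α_i gives m(x) = 11 + 11·x (degree < 2) with m(α_i) = c_i for every i, so c is indeed a codeword.


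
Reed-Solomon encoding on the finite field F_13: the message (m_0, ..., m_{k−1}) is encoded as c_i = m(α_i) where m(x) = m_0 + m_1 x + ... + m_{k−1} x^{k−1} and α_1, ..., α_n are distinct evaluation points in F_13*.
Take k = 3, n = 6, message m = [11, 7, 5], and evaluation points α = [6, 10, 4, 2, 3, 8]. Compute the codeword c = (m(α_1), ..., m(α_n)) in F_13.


c = [12, 9, 2, 6, 12, 10]

Message polynomial: m(x) = 11 + 7·x + 5·x^2 (mod 13).
For each evaluation point α_i, compute m(α_i) mod 13:
  α_1 = 6: Horner steps 5 → 11 → 12, so m(6) = 12.
  α_2 = 10: Horner steps 5 → 5 → 9, so m(10) = 9.
  α_3 = 4: Horner steps 5 → 1 → 2, so m(4) = 2.
  α_4 = 2: Horner steps 5 → 4 → 6, so m(2) = 6.
  α_5 = 3: Horner steps 5 → 9 → 12, so m(3) = 12.
  α_6 = 8: Horner steps 5 → 8 → 10, so m(8) = 10.
Codeword c = [12, 9, 2, 6, 12, 10] ∈ F_13^6.


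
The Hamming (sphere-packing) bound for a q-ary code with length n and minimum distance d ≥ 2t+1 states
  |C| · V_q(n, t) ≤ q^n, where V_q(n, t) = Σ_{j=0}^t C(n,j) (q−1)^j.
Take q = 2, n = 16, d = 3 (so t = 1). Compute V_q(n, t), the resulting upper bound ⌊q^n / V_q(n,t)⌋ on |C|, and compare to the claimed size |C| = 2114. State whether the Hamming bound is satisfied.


V_q(n, t) = 17, q^n = 65536, Hamming bound = 3855, |C| = 2114 ≤ bound (satisfied).

Step 1: Compute V_q(n, t) = Σ_{j=0}^1 C(n, j) (q−1)^j.
  j = 0: C(16,0)·(1)^0 = 1·1 = 1.
  j = 1: C(16,1)·(1)^1 = 16·1 = 16.
  V_q(n, t) = 1 + 16 = 17.
Step 2: q^n = 2^16 = 65536.
Step 3: Hamming bound ⌊q^n / V_q(n,t)⌋ = ⌊65536/17⌋ = 3855.
Step 4: Compare |C| = 2114 to 3855: satisfied.
The claimed |C| lies below the Hamming bound.


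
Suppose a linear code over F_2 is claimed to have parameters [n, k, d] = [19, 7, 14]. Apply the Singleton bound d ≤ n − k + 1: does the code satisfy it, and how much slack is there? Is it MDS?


Singleton RHS = n − k + 1 = 13, slack = -1, bound violated (no such code; not MDS).

Singleton bound: d ≤ n − k + 1.
Here n = 19, k = 7, so n − k + 1 = 13.
Given d = 14, check d ≤ 13: NO.
Slack = (n − k + 1) − d = -1.
The slack is negative: d = 14 exceeds n − k + 1 = 13 by 1, so the Singleton bound is violated and no linear [19, 7, 14]_2 code can exist. In particular it is not MDS (MDS requires d = n − k + 1 exactly).
Description: the claimed parameters are [19, 7, 14]_2; such a code would be impossible (violates the Singleton bound).


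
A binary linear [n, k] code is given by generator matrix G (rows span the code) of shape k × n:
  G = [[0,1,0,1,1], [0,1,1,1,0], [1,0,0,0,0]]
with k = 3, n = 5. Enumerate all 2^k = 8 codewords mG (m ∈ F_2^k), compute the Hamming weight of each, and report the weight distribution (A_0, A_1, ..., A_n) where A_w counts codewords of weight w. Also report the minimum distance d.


Weight distribution: A_0 = 1, A_1 = 1, A_2 = 1, A_3 = 3, A_4 = 2. Minimum distance d = 1.

Enumerate all 2^3 = 8 messages m ∈ F_2^3.
For each, compute codeword c = mG in F_2^5, then tally its weight.
  m = 000 → c = 00000, weight = 0.
  m = 100 → c = 01011, weight = 3.
  m = 010 → c = 01110, weight = 3.
  m = 110 → c = 00101, weight = 2.
  m = 001 → c = 10000, weight = 1.
  m = 101 → c = 11011, weight = 4.
  m = 011 → c = 11110, weight = 4.
  m = 111 → c = 10101, weight = 3.
Tally weights:
  weight 0: 1 codewords.
  weight 1: 1 codewords.
  weight 2: 1 codewords.
  weight 3: 3 codewords.
  weight 4: 2 codewords.
Minimum distance d = smallest w > 0 with A_w > 0 = 1.
Sanity: Σ A_w = 8 = 2^3 = 8 ✓.


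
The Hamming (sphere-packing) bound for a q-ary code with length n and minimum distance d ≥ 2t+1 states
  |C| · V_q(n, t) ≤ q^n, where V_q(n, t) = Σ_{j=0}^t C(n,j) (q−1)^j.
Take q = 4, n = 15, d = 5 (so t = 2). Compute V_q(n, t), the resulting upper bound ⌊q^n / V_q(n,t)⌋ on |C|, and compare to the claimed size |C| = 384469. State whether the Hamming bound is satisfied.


V_q(n, t) = 991, q^n = 1073741824, Hamming bound = 1083493, |C| = 384469 ≤ bound (satisfied).

Step 1: Compute V_q(n, t) = Σ_{j=0}^2 C(n, j) (q−1)^j.
  j = 0: C(15,0)·(3)^0 = 1·1 = 1.
  j = 1: C(15,1)·(3)^1 = 15·3 = 45.
  j = 2: C(15,2)·(3)^2 = 105·9 = 945.
  V_q(n, t) = 1 + 45 + 945 = 991.
Step 2: q^n = 4^15 = 1073741824.
Step 3: Hamming bound ⌊q^n / V_q(n,t)⌋ = ⌊1073741824/991⌋ = 1083493.
Step 4: Compare |C| = 384469 to 1083493: satisfied.
The claimed |C| lies below the Hamming bound.


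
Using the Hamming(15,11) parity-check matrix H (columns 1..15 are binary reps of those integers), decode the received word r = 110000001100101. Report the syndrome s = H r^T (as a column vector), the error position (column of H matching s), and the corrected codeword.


s = (0, 0, 1, 0)^T, error position = 2, corrected codeword c = 100000001100101

Compute s = H r^T mod 2 one row at a time:
  s_1 = 0 + 1 + 1 + 0 + 0 + 1 + 0 + 1 = 4 ≡ 0 (mod 2).
  s_2 = 0 + 0 + 0 + 0 + 0 + 1 + 0 + 1 = 2 ≡ 0 (mod 2).
  s_3 = 1 + 0 + 0 + 0 + 1 + 0 + 0 + 1 = 3 ≡ 1 (mod 2).
  s_4 = 1 + 0 + 0 + 0 + 1 + 0 + 1 + 1 = 4 ≡ 0 (mod 2).
s = (0, 0, 1, 0)^T — this equals column 2 of H (binary 0010), so error is at position 2.
Correct: flip bit 2 of r = 110000001100101 to get c = 100000001100101.


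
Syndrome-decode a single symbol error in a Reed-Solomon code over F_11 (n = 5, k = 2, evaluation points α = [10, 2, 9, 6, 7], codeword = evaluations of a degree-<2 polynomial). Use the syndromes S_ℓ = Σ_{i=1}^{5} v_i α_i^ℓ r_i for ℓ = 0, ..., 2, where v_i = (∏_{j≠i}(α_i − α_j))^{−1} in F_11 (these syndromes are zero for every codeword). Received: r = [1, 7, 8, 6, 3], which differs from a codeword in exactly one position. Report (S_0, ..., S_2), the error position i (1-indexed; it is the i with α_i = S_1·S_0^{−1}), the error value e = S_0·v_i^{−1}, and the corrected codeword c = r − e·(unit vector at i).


S = (5, 6, 5), error at position 1, error magnitude e = 7, c = [5, 7, 8, 6, 3].

Step 1: column multipliers v_i = (∏_{j≠i}(α_i − α_j))^{−1} mod 11.
  i = 1 (α = 10): (10−2)(10−9)(10−6)(10−7) = 8·1·4·3 = 96 ≡ 8, so v_1 = 8^{−1} = 7 (mod 11).
  i = 2 (α = 2): (2−10)(2−9)(2−6)(2−7) = (−8)·(−7)·(−4)·(−5) = 1120 ≡ 9, so v_2 = 9^{−1} = 5 (mod 11).
  i = 3 (α = 9): (9−10)(9−2)(9−6)(9−7) = (−1)·7·3·2 = −42 ≡ 2, so v_3 = 2^{−1} = 6 (mod 11).
  i = 4 (α = 6): (6−10)(6−2)(6−9)(6−7) = (−4)·4·(−3)·(−1) = −48 ≡ 7, so v_4 = 7^{−1} = 8 (mod 11).
  i = 5 (α = 7): (7−10)(7−2)(7−9)(7−6) = (−3)·5·(−2)·1 = 30 ≡ 8, so v_5 = 8^{−1} = 7 (mod 11).
  v = [7, 5, 6, 8, 7].
Step 2: syndromes of r = [1, 7, 8, 6, 3] (all sums mod 11).
  S_0 = Σ v_i r_i = 7·1 + 5·7 + 6·8 + 8·6 + 7·3 = 159 ≡ 5.
  S_1 = Σ v_i α_i r_i = 7·10·1 + 5·2·7 + 6·9·8 + 8·6·6 + 7·7·3 = 1007 ≡ 6.
  α_i^2 mod 11 = [1, 4, 4, 3, 5].
  S_2 = Σ v_i α_i^2 r_i = 7·1·1 + 5·4·7 + 6·4·8 + 8·3·6 + 7·5·3 = 588 ≡ 5.
  S = (5, 6, 5) ≠ 0, so r is not a codeword (an error is present).
Step 3: locate the error. For a single error e at position i, S_ℓ = v_i·e·α_i^ℓ, so α_err = S_1/S_0.
  S_0^{−1} = 5^{−1} = 9 (mod 11), so α_err = 6·9 = 54 ≡ 10 = α_1. Error position i = 1.
  Consistency check: S_2/S_1 = 5·2 = 10 ≡ 10 = α_err ✓ (single-error assumption holds).
Step 4: error magnitude e = S_0/v_1 = S_0·∏_{j≠1}(α_1 − α_j) = 5·8 = 40 ≡ 7 (mod 11).
Step 5: correct position 1: c_1 = r_1 − e = 1 − 7 ≡ 5 (mod 11). Hence c = [5, 7, 8, 6, 3].
  Check: interpolating c through the α_i gives m(x) = 2 + 8·x (degree < 2) with m(α_i) = c_i for every i, so c is indeed a codeword.


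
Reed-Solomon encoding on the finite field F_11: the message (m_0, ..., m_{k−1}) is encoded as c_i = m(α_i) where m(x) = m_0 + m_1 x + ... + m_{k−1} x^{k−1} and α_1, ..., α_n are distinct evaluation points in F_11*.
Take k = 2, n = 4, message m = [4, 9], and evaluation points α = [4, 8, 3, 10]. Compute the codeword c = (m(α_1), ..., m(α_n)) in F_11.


c = [7, 10, 9, 6]

Message polynomial: m(x) = 4 + 9·x (mod 11).
For each evaluation point α_i, compute m(α_i) mod 11:
  α_1 = 4: Horner steps 9 → 7, so m(4) = 7.
  α_2 = 8: Horner steps 9 → 10, so m(8) = 10.
  α_3 = 3: Horner steps 9 → 9, so m(3) = 9.
  α_4 = 10: Horner steps 9 → 6, so m(10) = 6.
Codeword c = [7, 10, 9, 6] ∈ F_11^4.


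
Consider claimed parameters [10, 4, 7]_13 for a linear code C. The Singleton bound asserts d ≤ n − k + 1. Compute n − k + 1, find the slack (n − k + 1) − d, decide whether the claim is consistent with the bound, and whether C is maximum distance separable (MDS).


Singleton RHS = n − k + 1 = 7, slack = 0, bound satisfied, MDS.

Singleton bound: d ≤ n − k + 1.
Here n = 10, k = 4, so n − k + 1 = 7.
Given d = 7, check d ≤ 7: YES.
Slack = (n − k + 1) − d = 0.
The code is MDS (slack = 0).
Description: the claimed parameters are [10, 4, 7]_13; such a code would be MDS (meets Singleton bound).


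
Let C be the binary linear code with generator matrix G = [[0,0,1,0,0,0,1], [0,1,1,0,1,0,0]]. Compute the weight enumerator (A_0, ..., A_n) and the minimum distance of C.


Weight distribution: A_0 = 1, A_2 = 1, A_3 = 2. Minimum distance d = 2.

Enumerate all 2^2 = 4 messages m ∈ F_2^2.
For each, compute codeword c = mG in F_2^7, then tally its weight.
  m = 00 → c = 0000000, weight = 0.
  m = 10 → c = 0010001, weight = 2.
  m = 01 → c = 0110100, weight = 3.
  m = 11 → c = 0100101, weight = 3.
Tally weights:
  weight 0: 1 codewords.
  weight 2: 1 codewords.
  weight 3: 2 codewords.
Minimum distance d = smallest w > 0 with A_w > 0 = 2.
Sanity: Σ A_w = 4 = 2^2 = 4 ✓.


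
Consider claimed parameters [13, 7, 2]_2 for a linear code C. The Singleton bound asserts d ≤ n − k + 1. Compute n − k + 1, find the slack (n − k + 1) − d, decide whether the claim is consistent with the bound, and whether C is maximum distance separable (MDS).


Singleton RHS = n − k + 1 = 7, slack = 5, bound satisfied, not MDS.

Singleton bound: d ≤ n − k + 1.
Here n = 13, k = 7, so n − k + 1 = 7.
Given d = 2, check d ≤ 7: YES.
Slack = (n − k + 1) − d = 5.
The code is NOT MDS (slack = 5 > 0).
Description: the claimed parameters are [13, 7, 2]_2; such a code would be non-MDS.


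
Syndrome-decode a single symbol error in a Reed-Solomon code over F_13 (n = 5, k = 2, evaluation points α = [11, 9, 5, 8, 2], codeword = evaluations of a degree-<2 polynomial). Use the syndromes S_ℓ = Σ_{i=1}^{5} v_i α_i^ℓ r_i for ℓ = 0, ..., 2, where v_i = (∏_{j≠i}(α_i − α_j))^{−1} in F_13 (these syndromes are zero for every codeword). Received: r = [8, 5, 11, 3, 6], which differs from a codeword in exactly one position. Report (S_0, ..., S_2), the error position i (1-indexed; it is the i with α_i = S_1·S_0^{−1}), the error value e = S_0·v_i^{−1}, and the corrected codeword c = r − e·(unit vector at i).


S = (1, 9, 3), error at position 2, error magnitude e = 9, c = [8, 9, 11, 3, 6].

Step 1: column multipliers v_i = (∏_{j≠i}(α_i − α_j))^{−1} mod 13.
  i = 1 (α = 11): (11−9)(11−5)(11−8)(11−2) = 2·6·3·9 = 324 ≡ 12, so v_1 = 12^{−1} = 12 (mod 13).
  i = 2 (α = 9): (9−11)(9−5)(9−8)(9−2) = (−2)·4·1·7 = −56 ≡ 9, so v_2 = 9^{−1} = 3 (mod 13).
  i = 3 (α = 5): (5−11)(5−9)(5−8)(5−2) = (−6)·(−4)·(−3)·3 = −216 ≡ 5, so v_3 = 5^{−1} = 8 (mod 13).
  i = 4 (α = 8): (8−11)(8−9)(8−5)(8−2) = (−3)·(−1)·3·6 = 54 ≡ 2, so v_4 = 2^{−1} = 7 (mod 13).
  i = 5 (α = 2): (2−11)(2−9)(2−5)(2−8) = (−9)·(−7)·(−3)·(−6) = 1134 ≡ 3, so v_5 = 3^{−1} = 9 (mod 13).
  v = [12, 3, 8, 7, 9].
Step 2: syndromes of r = [8, 5, 11, 3, 6] (all sums mod 13).
  S_0 = Σ v_i r_i = 12·8 + 3·5 + 8·11 + 7·3 + 9·6 = 274 ≡ 1.
  S_1 = Σ v_i α_i r_i = 12·11·8 + 3·9·5 + 8·5·11 + 7·8·3 + 9·2·6 = 1907 ≡ 9.
  α_i^2 mod 13 = [4, 3, 12, 12, 4].
  S_2 = Σ v_i α_i^2 r_i = 12·4·8 + 3·3·5 + 8·12·11 + 7·12·3 + 9·4·6 = 1953 ≡ 3.
  S = (1, 9, 3) ≠ 0, so r is not a codeword (an error is present).
Step 3: locate the error. For a single error e at position i, S_ℓ = v_i·e·α_i^ℓ, so α_err = S_1/S_0.
  S_0^{−1} = 1^{−1} = 1 (mod 13), so α_err = 9·1 = 9 ≡ 9 = α_2. Error position i = 2.
  Consistency check: S_2/S_1 = 3·3 = 9 ≡ 9 = α_err ✓ (single-error assumption holds).
Step 4: error magnitude e = S_0/v_2 = S_0·∏_{j≠2}(α_2 − α_j) = 1·9 = 9 ≡ 9 (mod 13).
Step 5: correct position 2: c_2 = r_2 − e = 5 − 9 ≡ 9 (mod 13). Hence c = [8, 9, 11, 3, 6].
  Check: interpolating c through the α_i gives m(x) = 7 + 6·x (degree < 2) with m(α_i) = c_i for every i, so c is indeed a codeword.


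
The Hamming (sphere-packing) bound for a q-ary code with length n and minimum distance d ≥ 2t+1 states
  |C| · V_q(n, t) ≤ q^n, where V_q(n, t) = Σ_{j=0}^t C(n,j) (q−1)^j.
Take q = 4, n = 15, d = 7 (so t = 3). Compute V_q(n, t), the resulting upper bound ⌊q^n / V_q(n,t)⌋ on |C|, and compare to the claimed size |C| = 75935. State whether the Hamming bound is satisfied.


V_q(n, t) = 13276, q^n = 1073741824, Hamming bound = 80878, |C| = 75935 ≤ bound (satisfied).

Step 1: Compute V_q(n, t) = Σ_{j=0}^3 C(n, j) (q−1)^j.
  j = 0: C(15,0)·(3)^0 = 1·1 = 1.
  j = 1: C(15,1)·(3)^1 = 15·3 = 45.
  j = 2: C(15,2)·(3)^2 = 105·9 = 945.
  j = 3: C(15,3)·(3)^3 = 455·27 = 12285.
  V_q(n, t) = 1 + 45 + 945 + 12285 = 13276.
Step 2: q^n = 4^15 = 1073741824.
Step 3: Hamming bound ⌊q^n / V_q(n,t)⌋ = ⌊1073741824/13276⌋ = 80878.
Step 4: Compare |C| = 75935 to 80878: satisfied.
The claimed |C| lies below the Hamming bound.


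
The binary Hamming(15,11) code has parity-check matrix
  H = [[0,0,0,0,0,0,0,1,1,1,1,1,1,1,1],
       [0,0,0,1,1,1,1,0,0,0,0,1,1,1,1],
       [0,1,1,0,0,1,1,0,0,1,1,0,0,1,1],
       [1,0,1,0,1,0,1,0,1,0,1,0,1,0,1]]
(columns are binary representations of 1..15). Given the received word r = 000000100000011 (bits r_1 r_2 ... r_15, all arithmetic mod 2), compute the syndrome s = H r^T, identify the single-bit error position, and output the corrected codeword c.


s = (0, 1, 1, 0)^T, error position = 6, corrected codeword c = 000001100000011

Compute s = H r^T mod 2 one row at a time:
  s_1 = 0 + 0 + 0 + 0 + 0 + 0 + 1 + 1 = 2 ≡ 0 (mod 2).
  s_2 = 0 + 0 + 0 + 1 + 0 + 0 + 1 + 1 = 3 ≡ 1 (mod 2).
  s_3 = 0 + 0 + 0 + 1 + 0 + 0 + 1 + 1 = 3 ≡ 1 (mod 2).
  s_4 = 0 + 0 + 0 + 1 + 0 + 0 + 0 + 1 = 2 ≡ 0 (mod 2).
s = (0, 1, 1, 0)^T — this equals column 6 of H (binary 0110), so error is at position 6.
Correct: flip bit 6 of r = 000000100000011 to get c = 000001100000011.


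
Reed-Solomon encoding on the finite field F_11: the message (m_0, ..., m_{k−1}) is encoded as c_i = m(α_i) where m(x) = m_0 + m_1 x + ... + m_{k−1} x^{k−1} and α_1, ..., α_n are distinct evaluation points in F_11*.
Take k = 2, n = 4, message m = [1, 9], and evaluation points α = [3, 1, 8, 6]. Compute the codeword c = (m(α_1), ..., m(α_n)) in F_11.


c = [6, 10, 7, 0]

Message polynomial: m(x) = 1 + 9·x (mod 11).
For each evaluation point α_i, compute m(α_i) mod 11:
  α_1 = 3: Horner steps 9 → 6, so m(3) = 6.
  α_2 = 1: Horner steps 9 → 10, so m(1) = 10.
  α_3 = 8: Horner steps 9 → 7, so m(8) = 7.
  α_4 = 6: Horner steps 9 → 0, so m(6) = 0.
Codeword c = [6, 10, 7, 0] ∈ F_11^4.


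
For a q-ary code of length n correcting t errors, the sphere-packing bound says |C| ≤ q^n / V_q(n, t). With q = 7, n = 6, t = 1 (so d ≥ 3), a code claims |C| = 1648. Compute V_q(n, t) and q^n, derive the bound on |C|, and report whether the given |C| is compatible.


V_q(n, t) = 37, q^n = 117649, Hamming bound = 3179, |C| = 1648 ≤ bound (satisfied).

Step 1: Compute V_q(n, t) = Σ_{j=0}^1 C(n, j) (q−1)^j.
  j = 0: C(6,0)·(6)^0 = 1·1 = 1.
  j = 1: C(6,1)·(6)^1 = 6·6 = 36.
  V_q(n, t) = 1 + 36 = 37.
Step 2: q^n = 7^6 = 117649.
Step 3: Hamming bound ⌊q^n / V_q(n,t)⌋ = ⌊117649/37⌋ = 3179.
Step 4: Compare |C| = 1648 to 3179: satisfied.
The claimed |C| lies below the Hamming bound.
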